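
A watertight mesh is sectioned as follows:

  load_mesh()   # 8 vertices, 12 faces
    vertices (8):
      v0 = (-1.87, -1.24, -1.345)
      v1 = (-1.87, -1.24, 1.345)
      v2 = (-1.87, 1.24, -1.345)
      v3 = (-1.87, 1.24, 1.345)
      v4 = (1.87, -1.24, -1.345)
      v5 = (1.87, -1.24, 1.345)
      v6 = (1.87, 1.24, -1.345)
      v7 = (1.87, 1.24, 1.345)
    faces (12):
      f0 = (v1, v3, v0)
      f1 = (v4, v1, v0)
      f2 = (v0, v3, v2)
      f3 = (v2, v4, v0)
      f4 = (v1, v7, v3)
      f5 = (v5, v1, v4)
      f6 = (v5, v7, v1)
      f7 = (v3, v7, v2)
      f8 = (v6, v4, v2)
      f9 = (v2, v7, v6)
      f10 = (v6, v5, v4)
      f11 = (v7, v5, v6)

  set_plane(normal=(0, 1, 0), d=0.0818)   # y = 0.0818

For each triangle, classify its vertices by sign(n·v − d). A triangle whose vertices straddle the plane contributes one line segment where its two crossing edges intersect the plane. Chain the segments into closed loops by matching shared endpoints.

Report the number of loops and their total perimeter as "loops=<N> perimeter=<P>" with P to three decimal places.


loops=1 perimeter=12.860

Straddling triangles (8 of 12):
  (v1,v3,v0) [-+-] → (-1.87, 0.0818, 1.345)–(-1.87, 0.0818, 0.0887266)  len=1.2563
  (v0,v3,v2) [-++] → (-1.87, 0.0818, 0.0887266)–(-1.87, 0.0818, -1.345)  len=1.4337
  (v2,v4,v0) [+--] → (-0.12336, 0.0818, -1.345)–(-1.87, 0.0818, -1.345)  len=1.7466
  (v1,v7,v3) [-++] → (0.12336, 0.0818, 1.345)–(-1.87, 0.0818, 1.345)  len=1.9934
  (v5,v7,v1) [-+-] → (1.87, 0.0818, 1.345)–(0.12336, 0.0818, 1.345)  len=1.7466
  (v6,v4,v2) [+-+] → (1.87, 0.0818, -1.345)–(-0.12336, 0.0818, -1.345)  len=1.9934
  (v6,v5,v4) [+--] → (1.87, 0.0818, -0.0887266)–(1.87, 0.0818, -1.345)  len=1.2563
  (v7,v5,v6) [+-+] → (1.87, 0.0818, 1.345)–(1.87, 0.0818, -0.0887266)  len=1.4337

Chained into 1 loop(s):
  loop 1: 8 segments, perimeter = 12.8600
Total perimeter = 12.860


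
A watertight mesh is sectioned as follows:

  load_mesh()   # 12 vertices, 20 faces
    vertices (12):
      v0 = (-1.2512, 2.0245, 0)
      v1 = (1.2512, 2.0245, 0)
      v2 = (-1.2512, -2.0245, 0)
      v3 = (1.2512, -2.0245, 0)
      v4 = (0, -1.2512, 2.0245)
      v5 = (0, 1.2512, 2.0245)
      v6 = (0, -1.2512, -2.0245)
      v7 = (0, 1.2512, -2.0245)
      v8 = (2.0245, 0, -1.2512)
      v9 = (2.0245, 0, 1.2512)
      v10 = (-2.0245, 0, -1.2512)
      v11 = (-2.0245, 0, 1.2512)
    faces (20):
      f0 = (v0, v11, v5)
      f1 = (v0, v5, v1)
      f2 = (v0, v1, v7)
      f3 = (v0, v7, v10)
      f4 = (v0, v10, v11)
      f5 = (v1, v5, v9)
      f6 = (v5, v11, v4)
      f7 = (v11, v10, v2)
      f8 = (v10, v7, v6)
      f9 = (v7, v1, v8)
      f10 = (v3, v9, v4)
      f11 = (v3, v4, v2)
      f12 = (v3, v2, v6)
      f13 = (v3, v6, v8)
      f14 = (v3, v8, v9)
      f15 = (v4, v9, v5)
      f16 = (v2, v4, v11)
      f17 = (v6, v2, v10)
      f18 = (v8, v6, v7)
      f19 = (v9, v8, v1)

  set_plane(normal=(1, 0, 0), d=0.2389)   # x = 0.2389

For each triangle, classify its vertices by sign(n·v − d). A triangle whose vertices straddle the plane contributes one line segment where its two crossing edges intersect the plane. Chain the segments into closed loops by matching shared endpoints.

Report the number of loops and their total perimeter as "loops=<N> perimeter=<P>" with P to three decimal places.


Straddling triangles (10 of 20):
  (v0,v5,v1) [--+] → (0.2389, 1.39885, 1.63795)–(0.2389, 2.0245, 0)  len=1.7534
  (v0,v1,v7) [-+-] → (0.2389, 2.0245, 0)–(0.2389, 1.39885, -1.63795)  len=1.7534
  (v1,v5,v9) [+-+] → (0.2389, 1.39885, 1.63795)–(0.2389, 1.10355, 1.93325)  len=0.4176
  (v7,v1,v8) [-++] → (0.2389, 1.39885, -1.63795)–(0.2389, 1.10355, -1.93325)  len=0.4176
  (v3,v9,v4) [++-] → (0.2389, -1.10355, 1.93325)–(0.2389, -1.39885, 1.63795)  len=0.4176
  (v3,v4,v2) [+--] → (0.2389, -1.39885, 1.63795)–(0.2389, -2.0245, 0)  len=1.7534
  (v3,v2,v6) [+--] → (0.2389, -2.0245, 0)–(0.2389, -1.39885, -1.63795)  len=1.7534
  (v3,v6,v8) [+-+] → (0.2389, -1.39885, -1.63795)–(0.2389, -1.10355, -1.93325)  len=0.4176
  (v4,v9,v5) [-+-] → (0.2389, -1.10355, 1.93325)–(0.2389, 1.10355, 1.93325)  len=2.2071
  (v8,v6,v7) [+--] → (0.2389, -1.10355, -1.93325)–(0.2389, 1.10355, -1.93325)  len=2.2071

Chained into 1 loop(s):
  loop 1: 10 segments, perimeter = 13.0982
Total perimeter = 13.098

loops=1 perimeter=13.098


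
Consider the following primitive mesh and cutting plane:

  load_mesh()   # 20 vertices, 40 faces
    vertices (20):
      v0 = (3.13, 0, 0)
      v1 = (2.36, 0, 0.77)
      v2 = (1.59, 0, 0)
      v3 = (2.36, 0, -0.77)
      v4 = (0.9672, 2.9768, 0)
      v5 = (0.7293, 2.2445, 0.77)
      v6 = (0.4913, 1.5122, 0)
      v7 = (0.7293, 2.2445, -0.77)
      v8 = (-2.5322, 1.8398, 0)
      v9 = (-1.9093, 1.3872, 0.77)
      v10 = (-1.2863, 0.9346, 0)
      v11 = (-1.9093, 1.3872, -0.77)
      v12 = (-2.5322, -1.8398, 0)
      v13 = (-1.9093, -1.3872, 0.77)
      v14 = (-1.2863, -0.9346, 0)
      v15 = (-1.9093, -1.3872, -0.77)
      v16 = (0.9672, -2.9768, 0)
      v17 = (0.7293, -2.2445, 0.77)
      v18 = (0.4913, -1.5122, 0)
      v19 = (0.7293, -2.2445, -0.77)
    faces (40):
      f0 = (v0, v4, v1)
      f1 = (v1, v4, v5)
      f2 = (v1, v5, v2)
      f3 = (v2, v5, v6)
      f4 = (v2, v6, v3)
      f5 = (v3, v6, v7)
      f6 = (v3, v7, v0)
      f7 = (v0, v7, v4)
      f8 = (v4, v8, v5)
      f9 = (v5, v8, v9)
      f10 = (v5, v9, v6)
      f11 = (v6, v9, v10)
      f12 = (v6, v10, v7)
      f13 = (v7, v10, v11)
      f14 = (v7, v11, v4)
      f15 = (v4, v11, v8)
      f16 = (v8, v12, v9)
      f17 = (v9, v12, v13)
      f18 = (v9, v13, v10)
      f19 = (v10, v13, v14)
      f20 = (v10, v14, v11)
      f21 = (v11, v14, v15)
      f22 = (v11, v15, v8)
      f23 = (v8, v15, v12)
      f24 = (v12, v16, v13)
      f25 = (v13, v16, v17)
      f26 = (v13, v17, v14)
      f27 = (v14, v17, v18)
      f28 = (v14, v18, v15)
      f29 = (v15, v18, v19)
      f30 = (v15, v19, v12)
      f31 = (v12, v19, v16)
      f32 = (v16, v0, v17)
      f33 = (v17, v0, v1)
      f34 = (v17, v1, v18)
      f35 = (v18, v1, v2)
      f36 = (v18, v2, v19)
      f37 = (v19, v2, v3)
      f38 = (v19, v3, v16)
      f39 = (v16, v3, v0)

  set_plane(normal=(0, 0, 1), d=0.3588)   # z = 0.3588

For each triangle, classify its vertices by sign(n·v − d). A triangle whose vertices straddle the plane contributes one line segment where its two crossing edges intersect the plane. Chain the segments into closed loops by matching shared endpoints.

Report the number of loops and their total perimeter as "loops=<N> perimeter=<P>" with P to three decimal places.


Straddling triangles (20 of 40):
  (v0,v4,v1) [--+] → (1.61621, 1.58969, 0.3588)–(2.7712, 0, 0.3588)  len=1.9650
  (v1,v4,v5) [+-+] → (1.61621, 1.58969, 0.3588)–(0.856345, 2.63557, 0.3588)  len=1.2928
  (v1,v5,v2) [++-] → (1.18894, 1.04588, 0.3588)–(1.9488, 0, 0.3588)  len=1.2928
  (v2,v5,v6) [-+-] → (1.18894, 1.04588, 0.3588)–(0.602202, 1.85343, 0.3588)  len=0.9982
  (v4,v8,v5) [--+] → (-1.01243, 2.02838, 0.3588)–(0.856345, 2.63557, 0.3588)  len=1.9649
  (v5,v8,v9) [+-+] → (-1.01243, 2.02838, 0.3588)–(-2.24194, 1.6289, 0.3588)  len=1.2928
  (v5,v9,v6) [++-] → (-0.627317, 1.45395, 0.3588)–(0.602202, 1.85343, 0.3588)  len=1.2928
  (v6,v9,v10) [-+-] → (-0.627317, 1.45395, 0.3588)–(-1.5766, 1.1455, 0.3588)  len=0.9981
  (v8,v12,v9) [--+] → (-2.24194, -0.336102, 0.3588)–(-2.24194, 1.6289, 0.3588)  len=1.9650
  (v9,v12,v13) [+-+] → (-2.24194, -0.336102, 0.3588)–(-2.24194, -1.6289, 0.3588)  len=1.2928
  (v9,v13,v10) [++-] → (-1.5766, -0.147298, 0.3588)–(-1.5766, 1.1455, 0.3588)  len=1.2928
  (v10,v13,v14) [-+-] → (-1.5766, -0.147298, 0.3588)–(-1.5766, -1.1455, 0.3588)  len=0.9982
  (v12,v16,v13) [--+] → (-0.373174, -2.23609, 0.3588)–(-2.24194, -1.6289, 0.3588)  len=1.9649
  (v13,v16,v17) [+-+] → (-0.373174, -2.23609, 0.3588)–(0.856345, -2.63557, 0.3588)  len=1.2928
  (v13,v17,v14) [++-] → (-0.347083, -1.54498, 0.3588)–(-1.5766, -1.1455, 0.3588)  len=1.2928
  (v14,v17,v18) [-+-] → (-0.347083, -1.54498, 0.3588)–(0.602202, -1.85343, 0.3588)  len=0.9981
  (v16,v0,v17) [--+] → (2.01134, -1.04588, 0.3588)–(0.856345, -2.63557, 0.3588)  len=1.9650
  (v17,v0,v1) [+-+] → (2.01134, -1.04588, 0.3588)–(2.7712, 0, 0.3588)  len=1.2928
  (v17,v1,v18) [++-] → (1.36207, -0.807554, 0.3588)–(0.602202, -1.85343, 0.3588)  len=1.2928
  (v18,v1,v2) [-+-] → (1.36207, -0.807554, 0.3588)–(1.9488, 0, 0.3588)  len=0.9982

Chained into 2 loop(s):
  loop 1: 10 segments, perimeter = 16.2887
  loop 2: 10 segments, perimeter = 11.4548
Total perimeter = 27.744

loops=2 perimeter=27.744


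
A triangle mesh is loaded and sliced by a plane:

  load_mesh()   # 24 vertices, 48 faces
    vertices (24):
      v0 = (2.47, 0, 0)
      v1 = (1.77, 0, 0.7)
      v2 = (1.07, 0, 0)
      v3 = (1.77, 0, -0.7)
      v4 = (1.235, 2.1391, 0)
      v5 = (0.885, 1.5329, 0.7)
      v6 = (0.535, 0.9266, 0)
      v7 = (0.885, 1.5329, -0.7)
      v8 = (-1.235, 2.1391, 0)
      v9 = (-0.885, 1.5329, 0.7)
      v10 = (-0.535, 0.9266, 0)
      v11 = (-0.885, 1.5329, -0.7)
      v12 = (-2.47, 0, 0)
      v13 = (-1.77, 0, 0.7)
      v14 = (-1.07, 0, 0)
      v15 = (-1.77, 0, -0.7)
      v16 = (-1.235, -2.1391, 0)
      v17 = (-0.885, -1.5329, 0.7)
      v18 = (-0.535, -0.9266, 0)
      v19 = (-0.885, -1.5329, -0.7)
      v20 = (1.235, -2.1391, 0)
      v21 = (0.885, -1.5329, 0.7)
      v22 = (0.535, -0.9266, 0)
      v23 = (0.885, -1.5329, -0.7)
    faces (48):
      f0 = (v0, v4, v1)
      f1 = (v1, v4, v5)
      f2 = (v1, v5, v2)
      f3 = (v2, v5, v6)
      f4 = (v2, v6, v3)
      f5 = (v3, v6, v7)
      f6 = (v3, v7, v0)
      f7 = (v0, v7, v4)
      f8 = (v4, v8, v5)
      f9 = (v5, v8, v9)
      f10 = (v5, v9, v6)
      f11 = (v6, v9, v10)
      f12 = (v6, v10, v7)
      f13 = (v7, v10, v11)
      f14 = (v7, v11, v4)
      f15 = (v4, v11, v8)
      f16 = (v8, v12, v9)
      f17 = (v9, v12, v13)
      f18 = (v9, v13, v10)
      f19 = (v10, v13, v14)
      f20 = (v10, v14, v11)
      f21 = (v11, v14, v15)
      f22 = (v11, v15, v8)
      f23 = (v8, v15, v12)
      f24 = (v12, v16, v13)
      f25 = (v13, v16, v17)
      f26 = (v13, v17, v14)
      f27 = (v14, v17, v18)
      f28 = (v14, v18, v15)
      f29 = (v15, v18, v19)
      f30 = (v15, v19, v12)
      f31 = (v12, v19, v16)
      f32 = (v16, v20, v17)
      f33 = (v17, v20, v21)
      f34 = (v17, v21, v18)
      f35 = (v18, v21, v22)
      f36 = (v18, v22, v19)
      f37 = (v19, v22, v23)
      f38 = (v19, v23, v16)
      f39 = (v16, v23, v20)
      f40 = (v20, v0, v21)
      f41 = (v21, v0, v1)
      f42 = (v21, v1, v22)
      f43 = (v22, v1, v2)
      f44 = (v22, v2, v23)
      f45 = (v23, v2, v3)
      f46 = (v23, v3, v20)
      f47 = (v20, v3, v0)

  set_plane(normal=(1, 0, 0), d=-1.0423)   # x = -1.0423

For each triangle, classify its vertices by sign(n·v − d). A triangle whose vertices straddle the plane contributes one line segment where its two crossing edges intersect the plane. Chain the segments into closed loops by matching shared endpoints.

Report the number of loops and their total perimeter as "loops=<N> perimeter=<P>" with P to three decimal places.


loops=2 perimeter=10.156

Straddling triangles (20 of 48):
  (v4,v8,v5) [+-+] → (-1.0423, 2.1391, 0)–(-1.0423, 2.084, 0.0636274)  len=0.0842
  (v5,v8,v9) [+-+] → (-1.0423, 2.084, 0.0636274)–(-1.0423, 1.80534, 0.3854)  len=0.4257
  (v4,v11,v8) [++-] → (-1.0423, 1.80534, -0.3854)–(-1.0423, 2.1391, 0)  len=0.5098
  (v8,v12,v9) [--+] → (-1.0423, 1.38077, 0.63053)–(-1.0423, 1.80534, 0.3854)  len=0.4903
  (v9,v12,v13) [+--] → (-1.0423, 1.38077, 0.63053)–(-1.0423, 1.26044, 0.7)  len=0.1389
  (v9,v13,v10) [+-+] → (-1.0423, 1.26044, 0.7)–(-1.0423, 0.545981, 0.287538)  len=0.8250
  (v10,v13,v14) [+--] → (-1.0423, 0.545981, 0.287538)–(-1.0423, 0.0479754, 0)  len=0.5751
  (v10,v14,v11) [+-+] → (-1.0423, 0.0479754, 0)–(-1.0423, 0.229521, -0.104811)  len=0.2096
  (v11,v14,v15) [+--] → (-1.0423, 0.229521, -0.104811)–(-1.0423, 1.26044, -0.7)  len=1.1904
  (v11,v15,v8) [+--] → (-1.0423, 1.26044, -0.7)–(-1.0423, 1.80534, -0.3854)  len=0.6292
  (v13,v16,v17) [--+] → (-1.0423, -1.80534, 0.3854)–(-1.0423, -1.26044, 0.7)  len=0.6292
  (v13,v17,v14) [-+-] → (-1.0423, -1.26044, 0.7)–(-1.0423, -0.229521, 0.104811)  len=1.1904
  (v14,v17,v18) [-++] → (-1.0423, -0.229521, 0.104811)–(-1.0423, -0.0479754, 0)  len=0.2096
  (v14,v18,v15) [-+-] → (-1.0423, -0.0479754, 0)–(-1.0423, -0.545981, -0.287538)  len=0.5751
  (v15,v18,v19) [-++] → (-1.0423, -0.545981, -0.287538)–(-1.0423, -1.26044, -0.7)  len=0.8250
  (v15,v19,v12) [-+-] → (-1.0423, -1.26044, -0.7)–(-1.0423, -1.38077, -0.63053)  len=0.1389
  (v12,v19,v16) [-+-] → (-1.0423, -1.38077, -0.63053)–(-1.0423, -1.80534, -0.3854)  len=0.4903
  (v16,v20,v17) [-++] → (-1.0423, -2.1391, 0)–(-1.0423, -1.80534, 0.3854)  len=0.5098
  (v19,v23,v16) [++-] → (-1.0423, -2.084, -0.0636274)–(-1.0423, -1.80534, -0.3854)  len=0.4257
  (v16,v23,v20) [-++] → (-1.0423, -2.084, -0.0636274)–(-1.0423, -2.1391, 0)  len=0.0842

Chained into 2 loop(s):
  loop 1: 10 segments, perimeter = 5.0781
  loop 2: 10 segments, perimeter = 5.0781
Total perimeter = 10.156


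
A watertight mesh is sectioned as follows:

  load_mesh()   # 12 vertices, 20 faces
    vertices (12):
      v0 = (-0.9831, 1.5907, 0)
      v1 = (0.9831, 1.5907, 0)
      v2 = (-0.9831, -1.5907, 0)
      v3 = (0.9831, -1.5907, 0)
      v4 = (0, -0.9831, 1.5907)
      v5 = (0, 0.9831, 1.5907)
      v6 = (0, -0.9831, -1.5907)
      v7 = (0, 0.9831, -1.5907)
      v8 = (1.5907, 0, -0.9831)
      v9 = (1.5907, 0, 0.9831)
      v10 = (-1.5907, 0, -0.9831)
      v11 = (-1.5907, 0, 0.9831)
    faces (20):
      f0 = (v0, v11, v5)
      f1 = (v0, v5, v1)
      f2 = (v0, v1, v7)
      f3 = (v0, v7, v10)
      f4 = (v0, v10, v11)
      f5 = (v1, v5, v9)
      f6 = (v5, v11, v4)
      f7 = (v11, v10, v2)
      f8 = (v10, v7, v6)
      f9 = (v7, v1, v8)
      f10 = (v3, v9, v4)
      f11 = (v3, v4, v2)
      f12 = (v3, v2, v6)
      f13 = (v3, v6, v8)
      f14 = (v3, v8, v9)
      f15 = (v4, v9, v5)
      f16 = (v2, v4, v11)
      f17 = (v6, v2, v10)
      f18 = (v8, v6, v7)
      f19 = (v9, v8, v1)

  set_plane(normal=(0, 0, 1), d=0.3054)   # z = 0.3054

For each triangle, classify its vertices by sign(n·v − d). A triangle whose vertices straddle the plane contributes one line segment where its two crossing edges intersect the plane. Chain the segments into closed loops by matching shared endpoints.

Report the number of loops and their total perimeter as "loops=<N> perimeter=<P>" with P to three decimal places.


loops=1 perimeter=10.008

Straddling triangles (10 of 20):
  (v0,v11,v5) [-++] → (-1.17185, 1.09655, 0.3054)–(-0.794354, 1.47405, 0.3054)  len=0.5339
  (v0,v5,v1) [-+-] → (-0.794354, 1.47405, 0.3054)–(0.794354, 1.47405, 0.3054)  len=1.5887
  (v0,v10,v11) [--+] → (-1.5907, 0, 0.3054)–(-1.17185, 1.09655, 0.3054)  len=1.1738
  (v1,v5,v9) [-++] → (0.794354, 1.47405, 0.3054)–(1.17185, 1.09655, 0.3054)  len=0.5339
  (v11,v10,v2) [+--] → (-1.5907, 0, 0.3054)–(-1.17185, -1.09655, 0.3054)  len=1.1738
  (v3,v9,v4) [-++] → (1.17185, -1.09655, 0.3054)–(0.794354, -1.47405, 0.3054)  len=0.5339
  (v3,v4,v2) [-+-] → (0.794354, -1.47405, 0.3054)–(-0.794354, -1.47405, 0.3054)  len=1.5887
  (v3,v8,v9) [--+] → (1.5907, 0, 0.3054)–(1.17185, -1.09655, 0.3054)  len=1.1738
  (v2,v4,v11) [-++] → (-0.794354, -1.47405, 0.3054)–(-1.17185, -1.09655, 0.3054)  len=0.5339
  (v9,v8,v1) [+--] → (1.5907, 0, 0.3054)–(1.17185, 1.09655, 0.3054)  len=1.1738

Chained into 1 loop(s):
  loop 1: 10 segments, perimeter = 10.0081
Total perimeter = 10.008


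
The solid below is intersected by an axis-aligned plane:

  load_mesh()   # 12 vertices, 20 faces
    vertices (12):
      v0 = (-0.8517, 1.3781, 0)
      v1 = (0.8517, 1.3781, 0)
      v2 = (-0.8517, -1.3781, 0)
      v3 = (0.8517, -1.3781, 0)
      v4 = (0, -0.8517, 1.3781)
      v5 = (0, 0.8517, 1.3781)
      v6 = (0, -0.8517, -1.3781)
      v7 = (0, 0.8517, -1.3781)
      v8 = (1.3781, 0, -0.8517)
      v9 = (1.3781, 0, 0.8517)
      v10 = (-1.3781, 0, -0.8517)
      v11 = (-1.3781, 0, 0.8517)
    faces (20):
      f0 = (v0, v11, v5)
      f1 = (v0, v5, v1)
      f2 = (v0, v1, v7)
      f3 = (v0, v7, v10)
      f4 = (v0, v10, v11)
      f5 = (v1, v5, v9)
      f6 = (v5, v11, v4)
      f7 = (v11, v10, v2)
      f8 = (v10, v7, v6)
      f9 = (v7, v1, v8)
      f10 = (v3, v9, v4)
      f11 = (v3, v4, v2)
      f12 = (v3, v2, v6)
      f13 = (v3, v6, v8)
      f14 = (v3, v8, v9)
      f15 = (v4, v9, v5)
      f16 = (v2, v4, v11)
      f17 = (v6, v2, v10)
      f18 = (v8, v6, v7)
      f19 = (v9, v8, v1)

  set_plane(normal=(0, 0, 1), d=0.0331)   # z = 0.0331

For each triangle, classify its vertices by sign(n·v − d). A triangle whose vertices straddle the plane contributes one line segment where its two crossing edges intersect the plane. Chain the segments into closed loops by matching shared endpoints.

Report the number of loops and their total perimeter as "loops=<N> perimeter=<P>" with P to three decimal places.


Straddling triangles (10 of 20):
  (v0,v11,v5) [-++] → (-0.872158, 1.32454, 0.0331)–(-0.831243, 1.36546, 0.0331)  len=0.0579
  (v0,v5,v1) [-+-] → (-0.831243, 1.36546, 0.0331)–(0.831243, 1.36546, 0.0331)  len=1.6625
  (v0,v10,v11) [--+] → (-1.3781, 0, 0.0331)–(-0.872158, 1.32454, 0.0331)  len=1.4179
  (v1,v5,v9) [-++] → (0.831243, 1.36546, 0.0331)–(0.872158, 1.32454, 0.0331)  len=0.0579
  (v11,v10,v2) [+--] → (-1.3781, 0, 0.0331)–(-0.872158, -1.32454, 0.0331)  len=1.4179
  (v3,v9,v4) [-++] → (0.872158, -1.32454, 0.0331)–(0.831243, -1.36546, 0.0331)  len=0.0579
  (v3,v4,v2) [-+-] → (0.831243, -1.36546, 0.0331)–(-0.831243, -1.36546, 0.0331)  len=1.6625
  (v3,v8,v9) [--+] → (1.3781, 0, 0.0331)–(0.872158, -1.32454, 0.0331)  len=1.4179
  (v2,v4,v11) [-++] → (-0.831243, -1.36546, 0.0331)–(-0.872158, -1.32454, 0.0331)  len=0.0579
  (v9,v8,v1) [+--] → (1.3781, 0, 0.0331)–(0.872158, 1.32454, 0.0331)  len=1.4179

Chained into 1 loop(s):
  loop 1: 10 segments, perimeter = 9.2279
Total perimeter = 9.228

loops=1 perimeter=9.228


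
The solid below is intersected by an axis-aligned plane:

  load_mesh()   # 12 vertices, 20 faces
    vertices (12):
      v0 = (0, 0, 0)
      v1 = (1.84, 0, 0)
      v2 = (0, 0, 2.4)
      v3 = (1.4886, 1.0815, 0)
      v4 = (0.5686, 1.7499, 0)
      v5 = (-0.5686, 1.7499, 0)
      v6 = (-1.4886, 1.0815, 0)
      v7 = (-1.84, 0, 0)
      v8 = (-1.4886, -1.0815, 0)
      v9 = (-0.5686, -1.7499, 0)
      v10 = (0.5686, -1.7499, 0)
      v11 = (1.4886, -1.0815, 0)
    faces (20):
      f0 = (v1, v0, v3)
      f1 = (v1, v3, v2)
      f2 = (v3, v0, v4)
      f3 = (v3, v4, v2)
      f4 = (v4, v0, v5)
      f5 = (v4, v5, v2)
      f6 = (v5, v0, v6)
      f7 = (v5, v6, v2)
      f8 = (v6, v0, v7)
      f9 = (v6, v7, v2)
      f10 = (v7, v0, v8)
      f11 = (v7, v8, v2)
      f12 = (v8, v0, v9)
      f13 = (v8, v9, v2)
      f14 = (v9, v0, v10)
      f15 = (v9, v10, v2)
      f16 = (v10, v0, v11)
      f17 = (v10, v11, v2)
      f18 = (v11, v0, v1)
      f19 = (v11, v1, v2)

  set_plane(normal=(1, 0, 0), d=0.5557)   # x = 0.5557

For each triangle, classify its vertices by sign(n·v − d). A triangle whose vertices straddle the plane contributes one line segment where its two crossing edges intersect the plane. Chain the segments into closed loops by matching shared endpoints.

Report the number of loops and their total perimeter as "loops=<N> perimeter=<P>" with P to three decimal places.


Straddling triangles (12 of 20):
  (v1,v0,v3) [+-+] → (0.5557, 0, 0)–(0.5557, 0.403728, 0)  len=0.4037
  (v1,v3,v2) [++-] → (0.5557, 0.403728, 1.50407)–(0.5557, 0, 1.67517)  len=0.4385
  (v3,v0,v4) [+-+] → (0.5557, 0.403728, 0)–(0.5557, 1.7102, 0)  len=1.3065
  (v3,v4,v2) [++-] → (0.5557, 1.7102, 0.0544495)–(0.5557, 0.403728, 1.50407)  len=1.9515
  (v4,v0,v5) [+--] → (0.5557, 1.7102, 0)–(0.5557, 1.7499, 0)  len=0.0397
  (v4,v5,v2) [+--] → (0.5557, 1.7499, 0)–(0.5557, 1.7102, 0.0544495)  len=0.0674
  (v9,v0,v10) [--+] → (0.5557, -1.7102, 0)–(0.5557, -1.7499, 0)  len=0.0397
  (v9,v10,v2) [-+-] → (0.5557, -1.7499, 0)–(0.5557, -1.7102, 0.0544495)  len=0.0674
  (v10,v0,v11) [+-+] → (0.5557, -1.7102, 0)–(0.5557, -0.403728, 0)  len=1.3065
  (v10,v11,v2) [++-] → (0.5557, -0.403728, 1.50407)–(0.5557, -1.7102, 0.0544495)  len=1.9515
  (v11,v0,v1) [+-+] → (0.5557, -0.403728, 0)–(0.5557, 0, 0)  len=0.4037
  (v11,v1,v2) [++-] → (0.5557, 0, 1.67517)–(0.5557, -0.403728, 1.50407)  len=0.4385

Chained into 1 loop(s):
  loop 1: 12 segments, perimeter = 8.4145
Total perimeter = 8.415

loops=1 perimeter=8.415


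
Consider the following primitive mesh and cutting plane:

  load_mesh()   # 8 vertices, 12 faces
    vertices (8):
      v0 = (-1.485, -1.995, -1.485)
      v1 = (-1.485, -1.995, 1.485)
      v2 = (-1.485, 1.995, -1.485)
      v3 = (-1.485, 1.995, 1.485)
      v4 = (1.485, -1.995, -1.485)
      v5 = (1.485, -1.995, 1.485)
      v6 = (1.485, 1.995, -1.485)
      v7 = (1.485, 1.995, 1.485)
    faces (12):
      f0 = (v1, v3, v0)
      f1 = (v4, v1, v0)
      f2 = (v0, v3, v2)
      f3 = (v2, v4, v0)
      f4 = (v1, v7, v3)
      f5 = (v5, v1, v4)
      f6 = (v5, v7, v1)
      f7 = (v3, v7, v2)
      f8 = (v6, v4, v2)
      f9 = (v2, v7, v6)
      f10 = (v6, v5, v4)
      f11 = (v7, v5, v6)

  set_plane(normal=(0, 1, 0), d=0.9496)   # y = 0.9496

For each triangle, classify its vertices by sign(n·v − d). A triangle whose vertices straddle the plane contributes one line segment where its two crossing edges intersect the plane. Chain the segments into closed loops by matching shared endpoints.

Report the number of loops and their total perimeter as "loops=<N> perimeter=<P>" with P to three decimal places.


loops=1 perimeter=11.880

Straddling triangles (8 of 12):
  (v1,v3,v0) [-+-] → (-1.485, 0.9496, 1.485)–(-1.485, 0.9496, 0.706845)  len=0.7782
  (v0,v3,v2) [-++] → (-1.485, 0.9496, 0.706845)–(-1.485, 0.9496, -1.485)  len=2.1918
  (v2,v4,v0) [+--] → (-0.706845, 0.9496, -1.485)–(-1.485, 0.9496, -1.485)  len=0.7782
  (v1,v7,v3) [-++] → (0.706845, 0.9496, 1.485)–(-1.485, 0.9496, 1.485)  len=2.1918
  (v5,v7,v1) [-+-] → (1.485, 0.9496, 1.485)–(0.706845, 0.9496, 1.485)  len=0.7782
  (v6,v4,v2) [+-+] → (1.485, 0.9496, -1.485)–(-0.706845, 0.9496, -1.485)  len=2.1918
  (v6,v5,v4) [+--] → (1.485, 0.9496, -0.706845)–(1.485, 0.9496, -1.485)  len=0.7782
  (v7,v5,v6) [+-+] → (1.485, 0.9496, 1.485)–(1.485, 0.9496, -0.706845)  len=2.1918

Chained into 1 loop(s):
  loop 1: 8 segments, perimeter = 11.8800
Total perimeter = 11.880


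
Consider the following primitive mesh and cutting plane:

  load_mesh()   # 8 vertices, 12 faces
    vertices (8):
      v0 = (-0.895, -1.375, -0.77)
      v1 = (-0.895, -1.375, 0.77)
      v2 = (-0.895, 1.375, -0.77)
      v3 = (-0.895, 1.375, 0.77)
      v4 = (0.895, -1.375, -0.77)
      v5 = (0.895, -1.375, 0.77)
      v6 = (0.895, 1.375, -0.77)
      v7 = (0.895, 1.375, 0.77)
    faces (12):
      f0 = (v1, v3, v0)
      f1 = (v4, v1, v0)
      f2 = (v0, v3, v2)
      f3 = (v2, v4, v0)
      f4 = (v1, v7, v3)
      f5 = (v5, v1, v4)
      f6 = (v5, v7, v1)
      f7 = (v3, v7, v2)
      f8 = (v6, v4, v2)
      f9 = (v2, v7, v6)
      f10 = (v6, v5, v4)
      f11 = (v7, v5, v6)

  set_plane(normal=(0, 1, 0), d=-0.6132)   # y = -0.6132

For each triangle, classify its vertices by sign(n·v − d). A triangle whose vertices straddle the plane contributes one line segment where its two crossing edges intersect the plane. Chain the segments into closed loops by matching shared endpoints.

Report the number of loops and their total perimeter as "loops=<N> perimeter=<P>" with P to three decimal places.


loops=1 perimeter=6.660

Straddling triangles (8 of 12):
  (v1,v3,v0) [-+-] → (-0.895, -0.6132, 0.77)–(-0.895, -0.6132, -0.343392)  len=1.1134
  (v0,v3,v2) [-++] → (-0.895, -0.6132, -0.343392)–(-0.895, -0.6132, -0.77)  len=0.4266
  (v2,v4,v0) [+--] → (0.399137, -0.6132, -0.77)–(-0.895, -0.6132, -0.77)  len=1.2941
  (v1,v7,v3) [-++] → (-0.399137, -0.6132, 0.77)–(-0.895, -0.6132, 0.77)  len=0.4959
  (v5,v7,v1) [-+-] → (0.895, -0.6132, 0.77)–(-0.399137, -0.6132, 0.77)  len=1.2941
  (v6,v4,v2) [+-+] → (0.895, -0.6132, -0.77)–(0.399137, -0.6132, -0.77)  len=0.4959
  (v6,v5,v4) [+--] → (0.895, -0.6132, 0.343392)–(0.895, -0.6132, -0.77)  len=1.1134
  (v7,v5,v6) [+-+] → (0.895, -0.6132, 0.77)–(0.895, -0.6132, 0.343392)  len=0.4266

Chained into 1 loop(s):
  loop 1: 8 segments, perimeter = 6.6600
Total perimeter = 6.660


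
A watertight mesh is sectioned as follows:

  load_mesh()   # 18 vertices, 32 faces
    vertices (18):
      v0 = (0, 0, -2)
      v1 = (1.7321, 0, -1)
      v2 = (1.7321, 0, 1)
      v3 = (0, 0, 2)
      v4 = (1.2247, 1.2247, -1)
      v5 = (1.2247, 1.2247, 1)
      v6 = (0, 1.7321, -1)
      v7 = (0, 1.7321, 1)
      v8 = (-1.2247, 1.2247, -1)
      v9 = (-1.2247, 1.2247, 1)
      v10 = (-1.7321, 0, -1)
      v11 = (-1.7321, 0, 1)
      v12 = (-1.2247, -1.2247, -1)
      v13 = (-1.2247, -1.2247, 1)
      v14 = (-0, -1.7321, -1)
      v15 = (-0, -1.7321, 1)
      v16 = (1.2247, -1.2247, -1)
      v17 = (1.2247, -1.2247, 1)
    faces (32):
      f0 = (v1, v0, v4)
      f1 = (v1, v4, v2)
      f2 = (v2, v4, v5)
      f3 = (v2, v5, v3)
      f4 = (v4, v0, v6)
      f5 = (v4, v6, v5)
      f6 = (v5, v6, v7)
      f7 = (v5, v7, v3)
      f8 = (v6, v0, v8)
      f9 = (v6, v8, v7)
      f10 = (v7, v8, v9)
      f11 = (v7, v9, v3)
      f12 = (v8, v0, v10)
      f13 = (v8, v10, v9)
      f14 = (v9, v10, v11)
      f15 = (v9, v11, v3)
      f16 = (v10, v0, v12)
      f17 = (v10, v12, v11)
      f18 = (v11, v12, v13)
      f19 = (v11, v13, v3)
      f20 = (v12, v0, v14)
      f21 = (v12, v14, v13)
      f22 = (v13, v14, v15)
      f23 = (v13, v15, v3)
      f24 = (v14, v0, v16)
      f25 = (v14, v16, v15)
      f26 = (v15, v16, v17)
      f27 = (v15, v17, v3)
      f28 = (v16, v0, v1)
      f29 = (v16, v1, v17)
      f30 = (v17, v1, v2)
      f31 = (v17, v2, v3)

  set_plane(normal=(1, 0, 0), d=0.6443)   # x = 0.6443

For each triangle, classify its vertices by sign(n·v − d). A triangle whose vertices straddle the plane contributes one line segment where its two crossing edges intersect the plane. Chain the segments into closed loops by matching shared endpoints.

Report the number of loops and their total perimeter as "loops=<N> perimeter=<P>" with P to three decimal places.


loops=1 perimeter=10.441

Straddling triangles (12 of 32):
  (v1,v0,v4) [+-+] → (0.6443, 0, -1.62802)–(0.6443, 0.6443, -1.47391)  len=0.6625
  (v2,v5,v3) [++-] → (0.6443, 0.6443, 1.47391)–(0.6443, 0, 1.62802)  len=0.6625
  (v4,v0,v6) [+--] → (0.6443, 0.6443, -1.47391)–(0.6443, 1.46516, -1)  len=0.9478
  (v4,v6,v5) [+-+] → (0.6443, 1.46516, -1)–(0.6443, 1.46516, 0.052176)  len=1.0522
  (v5,v6,v7) [+--] → (0.6443, 1.46516, 0.052176)–(0.6443, 1.46516, 1)  len=0.9478
  (v5,v7,v3) [+--] → (0.6443, 1.46516, 1)–(0.6443, 0.6443, 1.47391)  len=0.9478
  (v14,v0,v16) [--+] → (0.6443, -0.6443, -1.47391)–(0.6443, -1.46516, -1)  len=0.9478
  (v14,v16,v15) [-+-] → (0.6443, -1.46516, -1)–(0.6443, -1.46516, -0.052176)  len=0.9478
  (v15,v16,v17) [-++] → (0.6443, -1.46516, -0.052176)–(0.6443, -1.46516, 1)  len=1.0522
  (v15,v17,v3) [-+-] → (0.6443, -1.46516, 1)–(0.6443, -0.6443, 1.47391)  len=0.9478
  (v16,v0,v1) [+-+] → (0.6443, -0.6443, -1.47391)–(0.6443, 0, -1.62802)  len=0.6625
  (v17,v2,v3) [++-] → (0.6443, 0, 1.62802)–(0.6443, -0.6443, 1.47391)  len=0.6625

Chained into 1 loop(s):
  loop 1: 12 segments, perimeter = 10.4413
Total perimeter = 10.441


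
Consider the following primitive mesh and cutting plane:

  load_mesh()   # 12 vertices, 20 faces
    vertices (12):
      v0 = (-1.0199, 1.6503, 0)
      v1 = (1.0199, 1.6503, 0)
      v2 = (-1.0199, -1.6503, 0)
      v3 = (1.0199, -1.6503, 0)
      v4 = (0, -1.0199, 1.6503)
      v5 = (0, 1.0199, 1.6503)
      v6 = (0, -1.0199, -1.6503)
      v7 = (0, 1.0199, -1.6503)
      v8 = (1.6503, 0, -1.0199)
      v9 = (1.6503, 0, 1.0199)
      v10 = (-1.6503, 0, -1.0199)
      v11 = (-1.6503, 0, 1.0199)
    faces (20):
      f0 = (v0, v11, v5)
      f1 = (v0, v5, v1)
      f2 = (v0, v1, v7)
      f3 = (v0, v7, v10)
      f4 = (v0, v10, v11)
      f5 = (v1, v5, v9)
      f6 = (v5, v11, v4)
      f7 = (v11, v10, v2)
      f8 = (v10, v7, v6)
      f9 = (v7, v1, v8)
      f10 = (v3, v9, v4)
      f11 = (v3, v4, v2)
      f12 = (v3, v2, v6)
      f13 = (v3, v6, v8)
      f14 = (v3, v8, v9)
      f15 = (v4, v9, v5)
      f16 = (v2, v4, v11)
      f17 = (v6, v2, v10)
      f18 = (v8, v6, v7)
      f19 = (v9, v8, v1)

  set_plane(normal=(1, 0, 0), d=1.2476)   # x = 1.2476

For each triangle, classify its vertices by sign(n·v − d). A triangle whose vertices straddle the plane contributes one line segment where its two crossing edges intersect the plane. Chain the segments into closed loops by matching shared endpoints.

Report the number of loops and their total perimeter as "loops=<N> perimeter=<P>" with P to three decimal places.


Straddling triangles (8 of 20):
  (v1,v5,v9) [--+] → (1.2476, 0.248872, 1.17373)–(1.2476, 1.05421, 0.368387)  len=1.1389
  (v7,v1,v8) [--+] → (1.2476, 1.05421, -0.368387)–(1.2476, 0.248872, -1.17373)  len=1.1389
  (v3,v9,v4) [-+-] → (1.2476, -1.05421, 0.368387)–(1.2476, -0.248872, 1.17373)  len=1.1389
  (v3,v6,v8) [--+] → (1.2476, -0.248872, -1.17373)–(1.2476, -1.05421, -0.368387)  len=1.1389
  (v3,v8,v9) [-++] → (1.2476, -1.05421, -0.368387)–(1.2476, -1.05421, 0.368387)  len=0.7368
  (v4,v9,v5) [-+-] → (1.2476, -0.248872, 1.17373)–(1.2476, 0.248872, 1.17373)  len=0.4977
  (v8,v6,v7) [+--] → (1.2476, -0.248872, -1.17373)–(1.2476, 0.248872, -1.17373)  len=0.4977
  (v9,v8,v1) [++-] → (1.2476, 1.05421, -0.368387)–(1.2476, 1.05421, 0.368387)  len=0.7368

Chained into 1 loop(s):
  loop 1: 8 segments, perimeter = 7.0247
Total perimeter = 7.025

loops=1 perimeter=7.025


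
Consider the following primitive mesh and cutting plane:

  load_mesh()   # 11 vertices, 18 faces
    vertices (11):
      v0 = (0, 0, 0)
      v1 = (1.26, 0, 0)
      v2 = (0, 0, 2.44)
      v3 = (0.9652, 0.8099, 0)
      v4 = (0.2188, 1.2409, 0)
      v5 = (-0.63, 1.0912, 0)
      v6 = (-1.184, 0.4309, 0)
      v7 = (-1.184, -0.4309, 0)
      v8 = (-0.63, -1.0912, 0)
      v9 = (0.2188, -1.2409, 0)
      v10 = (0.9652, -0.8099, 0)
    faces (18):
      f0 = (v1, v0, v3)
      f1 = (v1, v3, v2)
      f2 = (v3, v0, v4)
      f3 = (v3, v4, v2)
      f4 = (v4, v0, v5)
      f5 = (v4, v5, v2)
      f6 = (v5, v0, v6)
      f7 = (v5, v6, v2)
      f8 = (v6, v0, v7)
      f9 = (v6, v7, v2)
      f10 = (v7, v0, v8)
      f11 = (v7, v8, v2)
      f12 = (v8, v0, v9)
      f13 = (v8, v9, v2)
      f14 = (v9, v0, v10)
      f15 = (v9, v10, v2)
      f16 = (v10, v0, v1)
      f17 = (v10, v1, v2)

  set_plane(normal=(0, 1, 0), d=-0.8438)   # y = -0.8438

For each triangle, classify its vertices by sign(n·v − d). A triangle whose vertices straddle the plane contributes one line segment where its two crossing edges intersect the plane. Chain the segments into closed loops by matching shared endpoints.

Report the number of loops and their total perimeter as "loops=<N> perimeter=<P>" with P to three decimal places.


loops=1 perimeter=4.162

Straddling triangles (6 of 18):
  (v7,v0,v8) [++-] → (-0.487165, -0.8438, 0)–(-0.837572, -0.8438, 0)  len=0.3504
  (v7,v8,v2) [+-+] → (-0.837572, -0.8438, 0)–(-0.487165, -0.8438, 0.553204)  len=0.6548
  (v8,v0,v9) [-+-] → (-0.487165, -0.8438, 0)–(0.148782, -0.8438, 0)  len=0.6359
  (v8,v9,v2) [--+] → (0.148782, -0.8438, 0.780824)–(-0.487165, -0.8438, 0.553204)  len=0.6755
  (v9,v0,v10) [-++] → (0.148782, -0.8438, 0)–(0.906492, -0.8438, 0)  len=0.7577
  (v9,v10,v2) [-++] → (0.906492, -0.8438, 0)–(0.148782, -0.8438, 0.780824)  len=1.0880

Chained into 1 loop(s):
  loop 1: 6 segments, perimeter = 4.1624
Total perimeter = 4.162


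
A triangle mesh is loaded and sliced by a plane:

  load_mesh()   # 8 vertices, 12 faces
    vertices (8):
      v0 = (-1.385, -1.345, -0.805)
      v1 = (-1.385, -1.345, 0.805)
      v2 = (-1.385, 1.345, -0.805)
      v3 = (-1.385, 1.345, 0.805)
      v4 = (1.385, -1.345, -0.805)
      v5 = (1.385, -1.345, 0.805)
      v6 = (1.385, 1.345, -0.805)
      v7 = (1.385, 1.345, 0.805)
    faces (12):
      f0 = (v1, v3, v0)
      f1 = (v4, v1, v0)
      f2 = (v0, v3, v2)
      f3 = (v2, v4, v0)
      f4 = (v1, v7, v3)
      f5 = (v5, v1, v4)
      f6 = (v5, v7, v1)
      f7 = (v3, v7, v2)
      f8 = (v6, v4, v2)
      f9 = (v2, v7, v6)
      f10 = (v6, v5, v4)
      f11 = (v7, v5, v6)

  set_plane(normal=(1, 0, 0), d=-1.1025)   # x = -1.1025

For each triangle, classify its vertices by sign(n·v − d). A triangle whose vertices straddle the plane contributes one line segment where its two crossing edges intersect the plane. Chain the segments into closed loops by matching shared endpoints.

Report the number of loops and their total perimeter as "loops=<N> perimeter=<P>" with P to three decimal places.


loops=1 perimeter=8.600

Straddling triangles (8 of 12):
  (v4,v1,v0) [+--] → (-1.1025, -1.345, 0.640803)–(-1.1025, -1.345, -0.805)  len=1.4458
  (v2,v4,v0) [-+-] → (-1.1025, 1.07066, -0.805)–(-1.1025, -1.345, -0.805)  len=2.4157
  (v1,v7,v3) [-+-] → (-1.1025, -1.07066, 0.805)–(-1.1025, 1.345, 0.805)  len=2.4157
  (v5,v1,v4) [+-+] → (-1.1025, -1.345, 0.805)–(-1.1025, -1.345, 0.640803)  len=0.1642
  (v5,v7,v1) [++-] → (-1.1025, -1.07066, 0.805)–(-1.1025, -1.345, 0.805)  len=0.2743
  (v3,v7,v2) [-+-] → (-1.1025, 1.345, 0.805)–(-1.1025, 1.345, -0.640803)  len=1.4458
  (v6,v4,v2) [++-] → (-1.1025, 1.07066, -0.805)–(-1.1025, 1.345, -0.805)  len=0.2743
  (v2,v7,v6) [-++] → (-1.1025, 1.345, -0.640803)–(-1.1025, 1.345, -0.805)  len=0.1642

Chained into 1 loop(s):
  loop 1: 8 segments, perimeter = 8.6000
Total perimeter = 8.600


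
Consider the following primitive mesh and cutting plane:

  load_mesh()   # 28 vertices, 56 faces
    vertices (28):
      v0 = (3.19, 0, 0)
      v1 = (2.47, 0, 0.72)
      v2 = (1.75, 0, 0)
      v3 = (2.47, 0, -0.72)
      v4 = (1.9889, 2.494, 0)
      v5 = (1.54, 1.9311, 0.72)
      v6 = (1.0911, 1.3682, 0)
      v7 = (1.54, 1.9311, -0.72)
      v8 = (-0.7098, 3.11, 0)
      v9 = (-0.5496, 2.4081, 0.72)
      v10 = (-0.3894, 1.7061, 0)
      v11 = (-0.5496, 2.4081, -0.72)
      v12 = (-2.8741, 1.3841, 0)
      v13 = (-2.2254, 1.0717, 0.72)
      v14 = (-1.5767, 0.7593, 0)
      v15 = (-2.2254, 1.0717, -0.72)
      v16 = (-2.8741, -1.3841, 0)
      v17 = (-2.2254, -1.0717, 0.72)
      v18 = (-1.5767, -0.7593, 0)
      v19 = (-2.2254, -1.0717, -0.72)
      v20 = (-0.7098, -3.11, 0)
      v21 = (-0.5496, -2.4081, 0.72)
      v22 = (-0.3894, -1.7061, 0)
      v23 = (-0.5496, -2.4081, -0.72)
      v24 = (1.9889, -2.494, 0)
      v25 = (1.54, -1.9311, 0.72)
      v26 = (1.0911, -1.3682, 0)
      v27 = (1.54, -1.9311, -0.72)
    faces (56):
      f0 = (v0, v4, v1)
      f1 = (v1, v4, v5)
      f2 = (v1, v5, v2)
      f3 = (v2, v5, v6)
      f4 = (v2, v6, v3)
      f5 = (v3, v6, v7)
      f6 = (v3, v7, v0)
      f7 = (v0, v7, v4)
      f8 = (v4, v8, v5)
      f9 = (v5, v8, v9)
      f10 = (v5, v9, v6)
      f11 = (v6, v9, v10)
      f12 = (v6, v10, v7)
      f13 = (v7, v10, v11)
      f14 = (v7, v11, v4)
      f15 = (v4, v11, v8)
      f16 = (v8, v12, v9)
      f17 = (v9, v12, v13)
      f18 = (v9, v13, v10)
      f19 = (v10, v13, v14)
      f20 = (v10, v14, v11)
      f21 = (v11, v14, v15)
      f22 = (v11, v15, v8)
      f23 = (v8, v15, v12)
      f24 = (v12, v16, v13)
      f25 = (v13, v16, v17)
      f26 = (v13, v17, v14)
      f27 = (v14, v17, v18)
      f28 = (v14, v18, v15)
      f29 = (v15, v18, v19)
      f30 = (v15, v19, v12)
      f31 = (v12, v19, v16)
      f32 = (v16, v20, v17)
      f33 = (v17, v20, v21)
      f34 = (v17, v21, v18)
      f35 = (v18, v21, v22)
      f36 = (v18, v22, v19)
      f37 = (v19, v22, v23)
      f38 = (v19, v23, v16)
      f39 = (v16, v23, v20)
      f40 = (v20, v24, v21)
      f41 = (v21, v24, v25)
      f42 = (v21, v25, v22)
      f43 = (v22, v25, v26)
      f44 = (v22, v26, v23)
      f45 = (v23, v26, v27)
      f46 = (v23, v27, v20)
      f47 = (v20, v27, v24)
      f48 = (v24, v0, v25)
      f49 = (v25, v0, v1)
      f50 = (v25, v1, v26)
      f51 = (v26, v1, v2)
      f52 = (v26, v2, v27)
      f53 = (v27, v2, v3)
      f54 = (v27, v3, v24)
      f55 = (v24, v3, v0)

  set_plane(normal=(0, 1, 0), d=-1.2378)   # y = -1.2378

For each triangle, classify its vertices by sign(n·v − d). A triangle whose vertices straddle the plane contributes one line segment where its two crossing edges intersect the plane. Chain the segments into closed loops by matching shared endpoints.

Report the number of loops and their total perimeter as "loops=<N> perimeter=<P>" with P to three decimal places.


loops=2 perimeter=8.857

Straddling triangles (18 of 56):
  (v12,v16,v13) [+-+] → (-2.8741, -1.2378, 0)–(-2.83545, -1.2378, 0.0428927)  len=0.0577
  (v13,v16,v17) [+-+] → (-2.83545, -1.2378, 0.0428927)–(-2.57031, -1.2378, 0.337183)  len=0.3961
  (v12,v19,v16) [++-] → (-2.57031, -1.2378, -0.337183)–(-2.8741, -1.2378, 0)  len=0.4539
  (v16,v20,v17) [--+] → (-2.10189, -1.2378, 0.661328)–(-2.57031, -1.2378, 0.337183)  len=0.5696
  (v17,v20,v21) [+--] → (-2.10189, -1.2378, 0.661328)–(-2.01712, -1.2378, 0.72)  len=0.1031
  (v17,v21,v18) [+-+] → (-2.01712, -1.2378, 0.72)–(-1.27862, -1.2378, 0.208952)  len=0.8981
  (v18,v21,v22) [+--] → (-1.27862, -1.2378, 0.208952)–(-0.976655, -1.2378, 0)  len=0.3672
  (v18,v22,v19) [+-+] → (-0.976655, -1.2378, 0)–(-1.74469, -1.2378, -0.531488)  len=0.9340
  (v19,v22,v23) [+--] → (-1.74469, -1.2378, -0.531488)–(-2.01712, -1.2378, -0.72)  len=0.3313
  (v19,v23,v16) [+--] → (-2.01712, -1.2378, -0.72)–(-2.57031, -1.2378, -0.337183)  len=0.6727
  (v24,v0,v25) [-+-] → (2.59388, -1.2378, 0)–(2.13238, -1.2378, 0.461507)  len=0.6527
  (v25,v0,v1) [-++] → (2.13238, -1.2378, 0.461507)–(1.87389, -1.2378, 0.72)  len=0.3656
  (v25,v1,v26) [-+-] → (1.87389, -1.2378, 0.72)–(1.22252, -1.2378, 0.0686215)  len=0.9212
  (v26,v1,v2) [-++] → (1.22252, -1.2378, 0.0686215)–(1.1539, -1.2378, 0)  len=0.0970
  (v26,v2,v27) [-+-] → (1.1539, -1.2378, 0)–(1.61539, -1.2378, -0.461507)  len=0.6527
  (v27,v2,v3) [-++] → (1.61539, -1.2378, -0.461507)–(1.87389, -1.2378, -0.72)  len=0.3656
  (v27,v3,v24) [-+-] → (1.87389, -1.2378, -0.72)–(2.23122, -1.2378, -0.362656)  len=0.5054
  (v24,v3,v0) [-++] → (2.23122, -1.2378, -0.362656)–(2.59388, -1.2378, 0)  len=0.5129

Chained into 2 loop(s):
  loop 1: 10 segments, perimeter = 4.7838
  loop 2: 8 segments, perimeter = 4.0729
Total perimeter = 8.857


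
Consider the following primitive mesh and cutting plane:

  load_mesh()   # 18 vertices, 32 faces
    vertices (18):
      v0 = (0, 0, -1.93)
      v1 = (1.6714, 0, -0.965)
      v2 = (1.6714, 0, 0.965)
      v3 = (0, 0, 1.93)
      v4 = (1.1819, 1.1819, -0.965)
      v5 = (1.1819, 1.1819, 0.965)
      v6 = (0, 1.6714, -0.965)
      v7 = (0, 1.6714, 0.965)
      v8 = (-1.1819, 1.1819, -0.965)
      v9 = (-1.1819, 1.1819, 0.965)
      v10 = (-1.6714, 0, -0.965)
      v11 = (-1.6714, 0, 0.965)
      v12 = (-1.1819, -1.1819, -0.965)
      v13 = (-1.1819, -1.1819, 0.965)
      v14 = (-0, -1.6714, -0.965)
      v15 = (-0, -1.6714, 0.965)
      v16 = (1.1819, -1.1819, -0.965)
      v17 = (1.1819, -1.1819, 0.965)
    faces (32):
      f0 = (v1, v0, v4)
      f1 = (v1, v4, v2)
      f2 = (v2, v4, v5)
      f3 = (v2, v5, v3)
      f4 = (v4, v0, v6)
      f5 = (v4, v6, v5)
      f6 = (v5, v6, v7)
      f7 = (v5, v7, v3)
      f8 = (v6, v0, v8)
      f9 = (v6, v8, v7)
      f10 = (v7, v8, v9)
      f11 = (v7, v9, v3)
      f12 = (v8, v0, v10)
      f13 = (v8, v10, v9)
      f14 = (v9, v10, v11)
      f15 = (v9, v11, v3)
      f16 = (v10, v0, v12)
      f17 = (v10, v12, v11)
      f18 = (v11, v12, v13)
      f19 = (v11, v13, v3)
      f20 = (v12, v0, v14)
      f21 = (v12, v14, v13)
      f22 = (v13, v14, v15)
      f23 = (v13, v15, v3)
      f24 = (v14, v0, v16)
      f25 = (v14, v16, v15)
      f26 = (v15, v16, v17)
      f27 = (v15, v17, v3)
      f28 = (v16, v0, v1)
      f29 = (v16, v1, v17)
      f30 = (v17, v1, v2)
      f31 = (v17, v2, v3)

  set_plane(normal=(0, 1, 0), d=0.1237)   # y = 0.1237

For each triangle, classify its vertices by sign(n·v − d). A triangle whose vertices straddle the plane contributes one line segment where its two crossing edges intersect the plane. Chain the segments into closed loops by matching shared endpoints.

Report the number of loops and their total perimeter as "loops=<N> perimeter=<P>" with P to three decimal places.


Straddling triangles (12 of 32):
  (v1,v0,v4) [--+] → (0.1237, 0.1237, -1.829)–(1.62017, 0.1237, -0.965)  len=1.7280
  (v1,v4,v2) [-+-] → (1.62017, 0.1237, -0.965)–(1.62017, 0.1237, 0.763002)  len=1.7280
  (v2,v4,v5) [-++] → (1.62017, 0.1237, 0.763002)–(1.62017, 0.1237, 0.965)  len=0.2020
  (v2,v5,v3) [-+-] → (1.62017, 0.1237, 0.965)–(0.1237, 0.1237, 1.829)  len=1.7280
  (v4,v0,v6) [+-+] → (0.1237, 0.1237, -1.829)–(0, 0.1237, -1.85858)  len=0.1272
  (v5,v7,v3) [++-] → (0, 0.1237, 1.85858)–(0.1237, 0.1237, 1.829)  len=0.1272
  (v6,v0,v8) [+-+] → (0, 0.1237, -1.85858)–(-0.1237, 0.1237, -1.829)  len=0.1272
  (v7,v9,v3) [++-] → (-0.1237, 0.1237, 1.829)–(0, 0.1237, 1.85858)  len=0.1272
  (v8,v0,v10) [+--] → (-0.1237, 0.1237, -1.829)–(-1.62017, 0.1237, -0.965)  len=1.7280
  (v8,v10,v9) [+-+] → (-1.62017, 0.1237, -0.965)–(-1.62017, 0.1237, -0.763002)  len=0.2020
  (v9,v10,v11) [+--] → (-1.62017, 0.1237, -0.763002)–(-1.62017, 0.1237, 0.965)  len=1.7280
  (v9,v11,v3) [+--] → (-1.62017, 0.1237, 0.965)–(-0.1237, 0.1237, 1.829)  len=1.7280

Chained into 1 loop(s):
  loop 1: 12 segments, perimeter = 11.2807
Total perimeter = 11.281

loops=1 perimeter=11.281
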